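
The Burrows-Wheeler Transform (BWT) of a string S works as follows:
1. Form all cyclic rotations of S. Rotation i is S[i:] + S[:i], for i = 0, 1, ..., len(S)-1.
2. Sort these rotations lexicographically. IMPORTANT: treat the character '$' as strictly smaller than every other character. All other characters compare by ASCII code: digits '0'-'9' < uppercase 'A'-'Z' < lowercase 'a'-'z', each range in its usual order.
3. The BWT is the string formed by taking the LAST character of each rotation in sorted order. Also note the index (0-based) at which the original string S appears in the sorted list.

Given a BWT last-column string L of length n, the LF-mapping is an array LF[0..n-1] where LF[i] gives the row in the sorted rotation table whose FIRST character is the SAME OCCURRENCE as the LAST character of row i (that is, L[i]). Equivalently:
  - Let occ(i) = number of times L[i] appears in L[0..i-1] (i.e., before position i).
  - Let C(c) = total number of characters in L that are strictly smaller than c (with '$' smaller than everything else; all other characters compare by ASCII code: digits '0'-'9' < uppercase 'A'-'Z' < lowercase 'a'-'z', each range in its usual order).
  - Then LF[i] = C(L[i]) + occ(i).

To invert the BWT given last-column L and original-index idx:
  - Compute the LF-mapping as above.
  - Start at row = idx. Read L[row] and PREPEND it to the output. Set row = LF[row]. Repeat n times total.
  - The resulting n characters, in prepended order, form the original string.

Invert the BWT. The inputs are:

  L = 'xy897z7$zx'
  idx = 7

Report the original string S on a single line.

LF mapping: 5 7 3 4 1 8 2 0 9 6
Walk LF starting at row 7, prepending L[row]:
  step 1: row=7, L[7]='$', prepend. Next row=LF[7]=0
  step 2: row=0, L[0]='x', prepend. Next row=LF[0]=5
  step 3: row=5, L[5]='z', prepend. Next row=LF[5]=8
  step 4: row=8, L[8]='z', prepend. Next row=LF[8]=9
  step 5: row=9, L[9]='x', prepend. Next row=LF[9]=6
  step 6: row=6, L[6]='7', prepend. Next row=LF[6]=2
  step 7: row=2, L[2]='8', prepend. Next row=LF[2]=3
  step 8: row=3, L[3]='9', prepend. Next row=LF[3]=4
  step 9: row=4, L[4]='7', prepend. Next row=LF[4]=1
  step 10: row=1, L[1]='y', prepend. Next row=LF[1]=7
Reversed output: y7987xzzx$

Answer: y7987xzzx$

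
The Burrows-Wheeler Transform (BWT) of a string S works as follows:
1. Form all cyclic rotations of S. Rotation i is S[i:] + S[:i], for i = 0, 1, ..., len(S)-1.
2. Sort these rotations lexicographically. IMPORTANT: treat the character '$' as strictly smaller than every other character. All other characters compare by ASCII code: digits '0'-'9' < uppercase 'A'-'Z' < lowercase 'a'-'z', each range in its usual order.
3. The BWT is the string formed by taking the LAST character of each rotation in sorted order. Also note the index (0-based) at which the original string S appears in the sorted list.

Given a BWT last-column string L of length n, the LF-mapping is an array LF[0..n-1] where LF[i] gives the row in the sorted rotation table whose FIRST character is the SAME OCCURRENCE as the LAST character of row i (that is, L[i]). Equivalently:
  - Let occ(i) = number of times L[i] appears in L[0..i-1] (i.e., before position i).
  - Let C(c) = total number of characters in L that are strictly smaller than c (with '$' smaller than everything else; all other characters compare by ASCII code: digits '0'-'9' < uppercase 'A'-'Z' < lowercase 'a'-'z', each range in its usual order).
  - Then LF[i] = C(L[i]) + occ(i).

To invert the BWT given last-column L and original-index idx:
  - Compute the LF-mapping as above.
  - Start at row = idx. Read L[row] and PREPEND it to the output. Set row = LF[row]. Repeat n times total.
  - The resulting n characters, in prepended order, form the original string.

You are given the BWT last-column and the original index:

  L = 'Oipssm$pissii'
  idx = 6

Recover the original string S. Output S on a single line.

LF mapping: 1 2 7 9 10 6 0 8 3 11 12 4 5
Walk LF starting at row 6, prepending L[row]:
  step 1: row=6, L[6]='$', prepend. Next row=LF[6]=0
  step 2: row=0, L[0]='O', prepend. Next row=LF[0]=1
  step 3: row=1, L[1]='i', prepend. Next row=LF[1]=2
  step 4: row=2, L[2]='p', prepend. Next row=LF[2]=7
  step 5: row=7, L[7]='p', prepend. Next row=LF[7]=8
  step 6: row=8, L[8]='i', prepend. Next row=LF[8]=3
  step 7: row=3, L[3]='s', prepend. Next row=LF[3]=9
  step 8: row=9, L[9]='s', prepend. Next row=LF[9]=11
  step 9: row=11, L[11]='i', prepend. Next row=LF[11]=4
  step 10: row=4, L[4]='s', prepend. Next row=LF[4]=10
  step 11: row=10, L[10]='s', prepend. Next row=LF[10]=12
  step 12: row=12, L[12]='i', prepend. Next row=LF[12]=5
  step 13: row=5, L[5]='m', prepend. Next row=LF[5]=6
Reversed output: mississippiO$

Answer: mississippiO$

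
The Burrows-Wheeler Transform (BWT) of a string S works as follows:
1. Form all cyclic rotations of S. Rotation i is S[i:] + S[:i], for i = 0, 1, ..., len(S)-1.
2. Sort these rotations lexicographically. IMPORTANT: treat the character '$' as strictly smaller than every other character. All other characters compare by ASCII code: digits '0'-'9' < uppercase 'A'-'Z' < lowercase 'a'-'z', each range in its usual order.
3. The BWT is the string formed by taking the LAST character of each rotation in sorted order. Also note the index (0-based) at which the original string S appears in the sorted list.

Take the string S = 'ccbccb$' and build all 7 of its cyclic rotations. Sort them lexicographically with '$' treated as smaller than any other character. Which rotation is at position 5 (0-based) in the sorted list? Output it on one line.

Answer: ccb$ccb

Derivation:
All 7 rotations (rotation i = S[i:]+S[:i]):
  rot[0] = ccbccb$
  rot[1] = cbccb$c
  rot[2] = bccb$cc
  rot[3] = ccb$ccb
  rot[4] = cb$ccbc
  rot[5] = b$ccbcc
  rot[6] = $ccbccb
Sorted (with $ < everything):
  sorted[0] = $ccbccb
  sorted[1] = b$ccbcc
  sorted[2] = bccb$cc
  sorted[3] = cb$ccbc
  sorted[4] = cbccb$c
  sorted[5] = ccb$ccb
  sorted[6] = ccbccb$
sorted[5] = ccb$ccb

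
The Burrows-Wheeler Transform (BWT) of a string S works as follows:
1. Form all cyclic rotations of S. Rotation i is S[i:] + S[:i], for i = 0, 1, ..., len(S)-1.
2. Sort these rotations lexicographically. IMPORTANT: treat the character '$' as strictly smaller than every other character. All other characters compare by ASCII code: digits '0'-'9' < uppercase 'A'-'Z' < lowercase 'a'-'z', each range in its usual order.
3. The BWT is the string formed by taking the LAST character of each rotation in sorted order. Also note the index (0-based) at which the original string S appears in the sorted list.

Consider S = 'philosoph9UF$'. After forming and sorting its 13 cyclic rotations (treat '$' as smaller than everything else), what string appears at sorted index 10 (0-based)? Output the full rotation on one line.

Answer: ph9UF$philoso

Derivation:
All 13 rotations (rotation i = S[i:]+S[:i]):
  rot[0] = philosoph9UF$
  rot[1] = hilosoph9UF$p
  rot[2] = ilosoph9UF$ph
  rot[3] = losoph9UF$phi
  rot[4] = osoph9UF$phil
  rot[5] = soph9UF$philo
  rot[6] = oph9UF$philos
  rot[7] = ph9UF$philoso
  rot[8] = h9UF$philosop
  rot[9] = 9UF$philosoph
  rot[10] = UF$philosoph9
  rot[11] = F$philosoph9U
  rot[12] = $philosoph9UF
Sorted (with $ < everything):
  sorted[0] = $philosoph9UF
  sorted[1] = 9UF$philosoph
  sorted[2] = F$philosoph9U
  sorted[3] = UF$philosoph9
  sorted[4] = h9UF$philosop
  sorted[5] = hilosoph9UF$p
  sorted[6] = ilosoph9UF$ph
  sorted[7] = losoph9UF$phi
  sorted[8] = oph9UF$philos
  sorted[9] = osoph9UF$phil
  sorted[10] = ph9UF$philoso
  sorted[11] = philosoph9UF$
  sorted[12] = soph9UF$philo
sorted[10] = ph9UF$philoso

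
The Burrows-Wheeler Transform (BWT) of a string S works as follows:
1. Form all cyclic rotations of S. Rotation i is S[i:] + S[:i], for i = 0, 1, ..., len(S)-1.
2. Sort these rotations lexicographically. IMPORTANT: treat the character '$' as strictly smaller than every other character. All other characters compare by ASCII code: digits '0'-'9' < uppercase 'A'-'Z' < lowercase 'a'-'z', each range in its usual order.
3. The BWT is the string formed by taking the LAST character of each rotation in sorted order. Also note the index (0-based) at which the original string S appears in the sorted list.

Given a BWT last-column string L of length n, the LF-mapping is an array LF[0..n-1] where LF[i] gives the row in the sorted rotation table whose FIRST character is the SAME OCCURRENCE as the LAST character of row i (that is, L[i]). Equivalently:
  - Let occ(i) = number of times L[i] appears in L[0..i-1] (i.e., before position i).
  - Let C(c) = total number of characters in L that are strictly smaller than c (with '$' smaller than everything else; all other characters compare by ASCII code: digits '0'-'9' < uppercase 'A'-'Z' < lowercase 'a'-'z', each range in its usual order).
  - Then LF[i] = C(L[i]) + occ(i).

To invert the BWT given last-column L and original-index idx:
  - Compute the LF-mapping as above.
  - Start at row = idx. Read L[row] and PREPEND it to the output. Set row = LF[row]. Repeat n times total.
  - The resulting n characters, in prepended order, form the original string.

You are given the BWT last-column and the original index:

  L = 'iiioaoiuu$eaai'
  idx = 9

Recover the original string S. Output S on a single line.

LF mapping: 5 6 7 10 1 11 8 12 13 0 4 2 3 9
Walk LF starting at row 9, prepending L[row]:
  step 1: row=9, L[9]='$', prepend. Next row=LF[9]=0
  step 2: row=0, L[0]='i', prepend. Next row=LF[0]=5
  step 3: row=5, L[5]='o', prepend. Next row=LF[5]=11
  step 4: row=11, L[11]='a', prepend. Next row=LF[11]=2
  step 5: row=2, L[2]='i', prepend. Next row=LF[2]=7
  step 6: row=7, L[7]='u', prepend. Next row=LF[7]=12
  step 7: row=12, L[12]='a', prepend. Next row=LF[12]=3
  step 8: row=3, L[3]='o', prepend. Next row=LF[3]=10
  step 9: row=10, L[10]='e', prepend. Next row=LF[10]=4
  step 10: row=4, L[4]='a', prepend. Next row=LF[4]=1
  step 11: row=1, L[1]='i', prepend. Next row=LF[1]=6
  step 12: row=6, L[6]='i', prepend. Next row=LF[6]=8
  step 13: row=8, L[8]='u', prepend. Next row=LF[8]=13
  step 14: row=13, L[13]='i', prepend. Next row=LF[13]=9
Reversed output: iuiiaeoauiaoi$

Answer: iuiiaeoauiaoi$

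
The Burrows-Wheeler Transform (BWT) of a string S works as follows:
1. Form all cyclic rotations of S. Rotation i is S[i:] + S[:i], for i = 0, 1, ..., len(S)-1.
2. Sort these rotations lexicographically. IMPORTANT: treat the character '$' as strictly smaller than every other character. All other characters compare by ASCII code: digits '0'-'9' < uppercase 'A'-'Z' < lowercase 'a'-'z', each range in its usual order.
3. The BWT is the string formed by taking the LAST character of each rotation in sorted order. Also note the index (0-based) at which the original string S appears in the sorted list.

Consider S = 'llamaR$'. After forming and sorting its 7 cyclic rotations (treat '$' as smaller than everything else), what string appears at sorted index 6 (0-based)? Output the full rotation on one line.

All 7 rotations (rotation i = S[i:]+S[:i]):
  rot[0] = llamaR$
  rot[1] = lamaR$l
  rot[2] = amaR$ll
  rot[3] = maR$lla
  rot[4] = aR$llam
  rot[5] = R$llama
  rot[6] = $llamaR
Sorted (with $ < everything):
  sorted[0] = $llamaR
  sorted[1] = R$llama
  sorted[2] = aR$llam
  sorted[3] = amaR$ll
  sorted[4] = lamaR$l
  sorted[5] = llamaR$
  sorted[6] = maR$lla
sorted[6] = maR$lla

Answer: maR$lla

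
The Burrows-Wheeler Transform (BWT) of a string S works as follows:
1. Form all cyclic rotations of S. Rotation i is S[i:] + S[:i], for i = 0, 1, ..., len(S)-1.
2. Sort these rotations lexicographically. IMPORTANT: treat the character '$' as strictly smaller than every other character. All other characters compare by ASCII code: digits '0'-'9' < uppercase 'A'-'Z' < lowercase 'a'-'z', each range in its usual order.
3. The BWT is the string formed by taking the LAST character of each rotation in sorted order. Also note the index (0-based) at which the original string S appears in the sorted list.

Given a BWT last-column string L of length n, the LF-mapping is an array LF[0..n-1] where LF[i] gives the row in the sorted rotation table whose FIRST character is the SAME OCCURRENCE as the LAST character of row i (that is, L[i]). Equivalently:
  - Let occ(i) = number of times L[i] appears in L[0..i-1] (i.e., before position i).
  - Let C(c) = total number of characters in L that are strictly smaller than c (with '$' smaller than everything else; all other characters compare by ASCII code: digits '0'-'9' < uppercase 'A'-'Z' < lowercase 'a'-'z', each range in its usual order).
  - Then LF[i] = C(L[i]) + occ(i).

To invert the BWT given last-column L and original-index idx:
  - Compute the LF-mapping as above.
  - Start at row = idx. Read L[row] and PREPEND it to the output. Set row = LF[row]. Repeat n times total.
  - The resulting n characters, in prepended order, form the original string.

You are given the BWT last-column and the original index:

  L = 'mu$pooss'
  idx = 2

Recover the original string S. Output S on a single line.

Answer: opossum$

Derivation:
LF mapping: 1 7 0 4 2 3 5 6
Walk LF starting at row 2, prepending L[row]:
  step 1: row=2, L[2]='$', prepend. Next row=LF[2]=0
  step 2: row=0, L[0]='m', prepend. Next row=LF[0]=1
  step 3: row=1, L[1]='u', prepend. Next row=LF[1]=7
  step 4: row=7, L[7]='s', prepend. Next row=LF[7]=6
  step 5: row=6, L[6]='s', prepend. Next row=LF[6]=5
  step 6: row=5, L[5]='o', prepend. Next row=LF[5]=3
  step 7: row=3, L[3]='p', prepend. Next row=LF[3]=4
  step 8: row=4, L[4]='o', prepend. Next row=LF[4]=2
Reversed output: opossum$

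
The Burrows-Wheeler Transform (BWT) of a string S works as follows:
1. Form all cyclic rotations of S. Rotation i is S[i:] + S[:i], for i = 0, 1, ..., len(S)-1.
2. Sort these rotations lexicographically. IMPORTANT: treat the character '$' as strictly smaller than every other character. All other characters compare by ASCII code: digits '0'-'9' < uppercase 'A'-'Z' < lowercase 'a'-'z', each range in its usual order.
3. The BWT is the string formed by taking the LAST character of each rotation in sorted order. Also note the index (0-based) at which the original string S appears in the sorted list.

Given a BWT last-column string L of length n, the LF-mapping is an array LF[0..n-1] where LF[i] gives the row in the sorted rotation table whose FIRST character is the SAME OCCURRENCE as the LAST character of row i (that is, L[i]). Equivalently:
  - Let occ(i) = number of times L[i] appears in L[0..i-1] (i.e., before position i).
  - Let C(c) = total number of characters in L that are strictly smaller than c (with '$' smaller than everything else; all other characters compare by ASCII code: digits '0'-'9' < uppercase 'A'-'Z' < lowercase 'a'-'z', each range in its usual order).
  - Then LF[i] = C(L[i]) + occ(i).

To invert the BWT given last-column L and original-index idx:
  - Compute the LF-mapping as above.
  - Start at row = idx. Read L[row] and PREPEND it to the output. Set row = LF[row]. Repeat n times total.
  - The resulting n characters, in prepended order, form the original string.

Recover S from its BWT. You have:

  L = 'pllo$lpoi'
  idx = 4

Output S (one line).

LF mapping: 7 2 3 5 0 4 8 6 1
Walk LF starting at row 4, prepending L[row]:
  step 1: row=4, L[4]='$', prepend. Next row=LF[4]=0
  step 2: row=0, L[0]='p', prepend. Next row=LF[0]=7
  step 3: row=7, L[7]='o', prepend. Next row=LF[7]=6
  step 4: row=6, L[6]='p', prepend. Next row=LF[6]=8
  step 5: row=8, L[8]='i', prepend. Next row=LF[8]=1
  step 6: row=1, L[1]='l', prepend. Next row=LF[1]=2
  step 7: row=2, L[2]='l', prepend. Next row=LF[2]=3
  step 8: row=3, L[3]='o', prepend. Next row=LF[3]=5
  step 9: row=5, L[5]='l', prepend. Next row=LF[5]=4
Reversed output: lollipop$

Answer: lollipop$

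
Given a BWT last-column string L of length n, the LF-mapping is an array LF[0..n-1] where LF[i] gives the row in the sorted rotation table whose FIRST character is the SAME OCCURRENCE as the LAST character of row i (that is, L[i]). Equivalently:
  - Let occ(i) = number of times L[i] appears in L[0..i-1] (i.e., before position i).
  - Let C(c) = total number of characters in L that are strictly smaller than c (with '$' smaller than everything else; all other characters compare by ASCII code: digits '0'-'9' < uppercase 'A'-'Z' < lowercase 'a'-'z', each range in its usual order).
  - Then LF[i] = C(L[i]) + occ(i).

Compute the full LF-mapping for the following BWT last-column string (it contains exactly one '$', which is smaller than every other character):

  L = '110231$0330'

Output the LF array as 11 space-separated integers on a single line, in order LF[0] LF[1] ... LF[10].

Char counts: '$':1, '0':3, '1':3, '2':1, '3':3
C (first-col start): C('$')=0, C('0')=1, C('1')=4, C('2')=7, C('3')=8
L[0]='1': occ=0, LF[0]=C('1')+0=4+0=4
L[1]='1': occ=1, LF[1]=C('1')+1=4+1=5
L[2]='0': occ=0, LF[2]=C('0')+0=1+0=1
L[3]='2': occ=0, LF[3]=C('2')+0=7+0=7
L[4]='3': occ=0, LF[4]=C('3')+0=8+0=8
L[5]='1': occ=2, LF[5]=C('1')+2=4+2=6
L[6]='$': occ=0, LF[6]=C('$')+0=0+0=0
L[7]='0': occ=1, LF[7]=C('0')+1=1+1=2
L[8]='3': occ=1, LF[8]=C('3')+1=8+1=9
L[9]='3': occ=2, LF[9]=C('3')+2=8+2=10
L[10]='0': occ=2, LF[10]=C('0')+2=1+2=3

Answer: 4 5 1 7 8 6 0 2 9 10 3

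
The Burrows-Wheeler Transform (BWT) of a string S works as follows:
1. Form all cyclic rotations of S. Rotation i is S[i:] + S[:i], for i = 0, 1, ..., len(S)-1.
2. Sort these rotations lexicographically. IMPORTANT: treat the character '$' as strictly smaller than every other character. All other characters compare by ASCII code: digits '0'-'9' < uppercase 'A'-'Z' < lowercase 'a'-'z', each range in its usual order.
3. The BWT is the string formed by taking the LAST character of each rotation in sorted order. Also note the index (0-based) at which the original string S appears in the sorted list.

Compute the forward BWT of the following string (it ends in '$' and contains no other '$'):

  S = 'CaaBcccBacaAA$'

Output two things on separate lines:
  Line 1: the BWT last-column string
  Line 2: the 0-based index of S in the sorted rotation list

All 14 rotations (rotation i = S[i:]+S[:i]):
  rot[0] = CaaBcccBacaAA$
  rot[1] = aaBcccBacaAA$C
  rot[2] = aBcccBacaAA$Ca
  rot[3] = BcccBacaAA$Caa
  rot[4] = cccBacaAA$CaaB
  rot[5] = ccBacaAA$CaaBc
  rot[6] = cBacaAA$CaaBcc
  rot[7] = BacaAA$CaaBccc
  rot[8] = acaAA$CaaBcccB
  rot[9] = caAA$CaaBcccBa
  rot[10] = aAA$CaaBcccBac
  rot[11] = AA$CaaBcccBaca
  rot[12] = A$CaaBcccBacaA
  rot[13] = $CaaBcccBacaAA
Sorted (with $ < everything):
  sorted[0] = $CaaBcccBacaAA  (last char: 'A')
  sorted[1] = A$CaaBcccBacaA  (last char: 'A')
  sorted[2] = AA$CaaBcccBaca  (last char: 'a')
  sorted[3] = BacaAA$CaaBccc  (last char: 'c')
  sorted[4] = BcccBacaAA$Caa  (last char: 'a')
  sorted[5] = CaaBcccBacaAA$  (last char: '$')
  sorted[6] = aAA$CaaBcccBac  (last char: 'c')
  sorted[7] = aBcccBacaAA$Ca  (last char: 'a')
  sorted[8] = aaBcccBacaAA$C  (last char: 'C')
  sorted[9] = acaAA$CaaBcccB  (last char: 'B')
  sorted[10] = cBacaAA$CaaBcc  (last char: 'c')
  sorted[11] = caAA$CaaBcccBa  (last char: 'a')
  sorted[12] = ccBacaAA$CaaBc  (last char: 'c')
  sorted[13] = cccBacaAA$CaaB  (last char: 'B')
Last column: AAaca$caCBcacB
Original string S is at sorted index 5

Answer: AAaca$caCBcacB
5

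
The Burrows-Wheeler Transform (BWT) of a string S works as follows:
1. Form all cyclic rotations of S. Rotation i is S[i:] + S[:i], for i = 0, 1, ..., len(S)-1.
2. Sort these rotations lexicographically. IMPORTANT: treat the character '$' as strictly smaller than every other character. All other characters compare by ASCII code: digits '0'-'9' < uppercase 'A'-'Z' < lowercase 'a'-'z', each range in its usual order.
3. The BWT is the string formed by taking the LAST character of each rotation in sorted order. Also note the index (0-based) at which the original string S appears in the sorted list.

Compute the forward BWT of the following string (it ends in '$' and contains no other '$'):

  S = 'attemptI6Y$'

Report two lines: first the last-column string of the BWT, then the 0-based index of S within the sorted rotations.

Answer: YIt6$tempta
4

Derivation:
All 11 rotations (rotation i = S[i:]+S[:i]):
  rot[0] = attemptI6Y$
  rot[1] = ttemptI6Y$a
  rot[2] = temptI6Y$at
  rot[3] = emptI6Y$att
  rot[4] = mptI6Y$atte
  rot[5] = ptI6Y$attem
  rot[6] = tI6Y$attemp
  rot[7] = I6Y$attempt
  rot[8] = 6Y$attemptI
  rot[9] = Y$attemptI6
  rot[10] = $attemptI6Y
Sorted (with $ < everything):
  sorted[0] = $attemptI6Y  (last char: 'Y')
  sorted[1] = 6Y$attemptI  (last char: 'I')
  sorted[2] = I6Y$attempt  (last char: 't')
  sorted[3] = Y$attemptI6  (last char: '6')
  sorted[4] = attemptI6Y$  (last char: '$')
  sorted[5] = emptI6Y$att  (last char: 't')
  sorted[6] = mptI6Y$atte  (last char: 'e')
  sorted[7] = ptI6Y$attem  (last char: 'm')
  sorted[8] = tI6Y$attemp  (last char: 'p')
  sorted[9] = temptI6Y$at  (last char: 't')
  sorted[10] = ttemptI6Y$a  (last char: 'a')
Last column: YIt6$tempta
Original string S is at sorted index 4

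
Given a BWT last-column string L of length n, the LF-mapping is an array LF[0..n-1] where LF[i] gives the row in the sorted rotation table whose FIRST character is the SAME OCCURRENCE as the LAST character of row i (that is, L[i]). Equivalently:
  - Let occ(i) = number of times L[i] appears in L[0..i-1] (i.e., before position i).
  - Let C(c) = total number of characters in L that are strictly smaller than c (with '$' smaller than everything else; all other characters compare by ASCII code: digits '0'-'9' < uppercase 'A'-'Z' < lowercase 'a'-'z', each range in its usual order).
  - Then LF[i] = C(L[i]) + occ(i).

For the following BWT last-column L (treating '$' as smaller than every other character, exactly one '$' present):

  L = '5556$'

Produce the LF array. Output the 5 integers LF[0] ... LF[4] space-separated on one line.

Char counts: '$':1, '5':3, '6':1
C (first-col start): C('$')=0, C('5')=1, C('6')=4
L[0]='5': occ=0, LF[0]=C('5')+0=1+0=1
L[1]='5': occ=1, LF[1]=C('5')+1=1+1=2
L[2]='5': occ=2, LF[2]=C('5')+2=1+2=3
L[3]='6': occ=0, LF[3]=C('6')+0=4+0=4
L[4]='$': occ=0, LF[4]=C('$')+0=0+0=0

Answer: 1 2 3 4 0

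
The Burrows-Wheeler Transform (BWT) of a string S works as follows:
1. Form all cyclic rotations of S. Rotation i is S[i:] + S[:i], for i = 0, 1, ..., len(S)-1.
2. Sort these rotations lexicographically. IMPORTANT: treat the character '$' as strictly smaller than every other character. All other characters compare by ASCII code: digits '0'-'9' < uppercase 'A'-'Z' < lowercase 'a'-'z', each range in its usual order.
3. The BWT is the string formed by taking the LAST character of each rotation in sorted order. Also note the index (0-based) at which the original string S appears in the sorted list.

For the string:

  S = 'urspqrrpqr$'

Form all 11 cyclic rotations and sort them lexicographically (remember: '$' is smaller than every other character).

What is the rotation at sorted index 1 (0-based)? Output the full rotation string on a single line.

All 11 rotations (rotation i = S[i:]+S[:i]):
  rot[0] = urspqrrpqr$
  rot[1] = rspqrrpqr$u
  rot[2] = spqrrpqr$ur
  rot[3] = pqrrpqr$urs
  rot[4] = qrrpqr$ursp
  rot[5] = rrpqr$urspq
  rot[6] = rpqr$urspqr
  rot[7] = pqr$urspqrr
  rot[8] = qr$urspqrrp
  rot[9] = r$urspqrrpq
  rot[10] = $urspqrrpqr
Sorted (with $ < everything):
  sorted[0] = $urspqrrpqr
  sorted[1] = pqr$urspqrr
  sorted[2] = pqrrpqr$urs
  sorted[3] = qr$urspqrrp
  sorted[4] = qrrpqr$ursp
  sorted[5] = r$urspqrrpq
  sorted[6] = rpqr$urspqr
  sorted[7] = rrpqr$urspq
  sorted[8] = rspqrrpqr$u
  sorted[9] = spqrrpqr$ur
  sorted[10] = urspqrrpqr$
sorted[1] = pqr$urspqrr

Answer: pqr$urspqrr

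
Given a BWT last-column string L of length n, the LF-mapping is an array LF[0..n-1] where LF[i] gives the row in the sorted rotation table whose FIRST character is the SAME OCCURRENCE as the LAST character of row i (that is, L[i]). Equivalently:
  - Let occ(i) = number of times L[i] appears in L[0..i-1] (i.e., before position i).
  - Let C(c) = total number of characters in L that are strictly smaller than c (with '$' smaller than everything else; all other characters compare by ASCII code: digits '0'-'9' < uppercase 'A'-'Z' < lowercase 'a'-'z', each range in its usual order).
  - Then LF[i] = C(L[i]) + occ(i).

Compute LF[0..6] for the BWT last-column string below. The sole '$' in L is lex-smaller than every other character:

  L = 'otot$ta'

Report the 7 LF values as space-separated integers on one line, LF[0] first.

Answer: 2 4 3 5 0 6 1

Derivation:
Char counts: '$':1, 'a':1, 'o':2, 't':3
C (first-col start): C('$')=0, C('a')=1, C('o')=2, C('t')=4
L[0]='o': occ=0, LF[0]=C('o')+0=2+0=2
L[1]='t': occ=0, LF[1]=C('t')+0=4+0=4
L[2]='o': occ=1, LF[2]=C('o')+1=2+1=3
L[3]='t': occ=1, LF[3]=C('t')+1=4+1=5
L[4]='$': occ=0, LF[4]=C('$')+0=0+0=0
L[5]='t': occ=2, LF[5]=C('t')+2=4+2=6
L[6]='a': occ=0, LF[6]=C('a')+0=1+0=1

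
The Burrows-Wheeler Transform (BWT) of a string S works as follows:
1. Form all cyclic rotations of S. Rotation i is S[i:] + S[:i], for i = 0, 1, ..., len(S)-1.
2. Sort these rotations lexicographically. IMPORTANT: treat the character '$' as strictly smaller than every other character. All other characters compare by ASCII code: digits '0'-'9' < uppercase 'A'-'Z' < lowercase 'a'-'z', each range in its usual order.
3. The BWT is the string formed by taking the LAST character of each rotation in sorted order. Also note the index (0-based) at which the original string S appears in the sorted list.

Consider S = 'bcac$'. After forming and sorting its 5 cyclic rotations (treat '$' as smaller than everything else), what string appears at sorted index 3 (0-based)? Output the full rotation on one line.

Answer: c$bca

Derivation:
All 5 rotations (rotation i = S[i:]+S[:i]):
  rot[0] = bcac$
  rot[1] = cac$b
  rot[2] = ac$bc
  rot[3] = c$bca
  rot[4] = $bcac
Sorted (with $ < everything):
  sorted[0] = $bcac
  sorted[1] = ac$bc
  sorted[2] = bcac$
  sorted[3] = c$bca
  sorted[4] = cac$b
sorted[3] = c$bca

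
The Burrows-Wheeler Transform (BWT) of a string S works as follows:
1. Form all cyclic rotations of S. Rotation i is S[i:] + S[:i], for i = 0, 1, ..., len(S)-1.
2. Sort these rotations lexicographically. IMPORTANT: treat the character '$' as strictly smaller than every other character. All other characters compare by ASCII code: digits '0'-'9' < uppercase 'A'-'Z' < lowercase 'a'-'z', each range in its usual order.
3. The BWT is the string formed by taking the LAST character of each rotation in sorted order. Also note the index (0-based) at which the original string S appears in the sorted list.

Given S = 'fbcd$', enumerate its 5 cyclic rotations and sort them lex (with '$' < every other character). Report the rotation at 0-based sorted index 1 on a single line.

All 5 rotations (rotation i = S[i:]+S[:i]):
  rot[0] = fbcd$
  rot[1] = bcd$f
  rot[2] = cd$fb
  rot[3] = d$fbc
  rot[4] = $fbcd
Sorted (with $ < everything):
  sorted[0] = $fbcd
  sorted[1] = bcd$f
  sorted[2] = cd$fb
  sorted[3] = d$fbc
  sorted[4] = fbcd$
sorted[1] = bcd$f

Answer: bcd$f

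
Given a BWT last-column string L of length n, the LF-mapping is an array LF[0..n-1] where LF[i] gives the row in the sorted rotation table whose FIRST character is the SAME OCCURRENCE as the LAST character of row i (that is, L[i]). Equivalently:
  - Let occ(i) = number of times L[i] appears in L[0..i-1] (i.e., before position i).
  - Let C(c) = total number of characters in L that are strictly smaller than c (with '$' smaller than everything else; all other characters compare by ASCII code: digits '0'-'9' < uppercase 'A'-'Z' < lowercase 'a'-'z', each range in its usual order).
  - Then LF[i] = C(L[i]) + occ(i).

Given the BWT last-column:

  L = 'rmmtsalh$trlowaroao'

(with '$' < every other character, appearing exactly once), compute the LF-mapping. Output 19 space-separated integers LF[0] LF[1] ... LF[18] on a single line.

Answer: 12 7 8 16 15 1 5 4 0 17 13 6 9 18 2 14 10 3 11

Derivation:
Char counts: '$':1, 'a':3, 'h':1, 'l':2, 'm':2, 'o':3, 'r':3, 's':1, 't':2, 'w':1
C (first-col start): C('$')=0, C('a')=1, C('h')=4, C('l')=5, C('m')=7, C('o')=9, C('r')=12, C('s')=15, C('t')=16, C('w')=18
L[0]='r': occ=0, LF[0]=C('r')+0=12+0=12
L[1]='m': occ=0, LF[1]=C('m')+0=7+0=7
L[2]='m': occ=1, LF[2]=C('m')+1=7+1=8
L[3]='t': occ=0, LF[3]=C('t')+0=16+0=16
L[4]='s': occ=0, LF[4]=C('s')+0=15+0=15
L[5]='a': occ=0, LF[5]=C('a')+0=1+0=1
L[6]='l': occ=0, LF[6]=C('l')+0=5+0=5
L[7]='h': occ=0, LF[7]=C('h')+0=4+0=4
L[8]='$': occ=0, LF[8]=C('$')+0=0+0=0
L[9]='t': occ=1, LF[9]=C('t')+1=16+1=17
L[10]='r': occ=1, LF[10]=C('r')+1=12+1=13
L[11]='l': occ=1, LF[11]=C('l')+1=5+1=6
L[12]='o': occ=0, LF[12]=C('o')+0=9+0=9
L[13]='w': occ=0, LF[13]=C('w')+0=18+0=18
L[14]='a': occ=1, LF[14]=C('a')+1=1+1=2
L[15]='r': occ=2, LF[15]=C('r')+2=12+2=14
L[16]='o': occ=1, LF[16]=C('o')+1=9+1=10
L[17]='a': occ=2, LF[17]=C('a')+2=1+2=3
L[18]='o': occ=2, LF[18]=C('o')+2=9+2=11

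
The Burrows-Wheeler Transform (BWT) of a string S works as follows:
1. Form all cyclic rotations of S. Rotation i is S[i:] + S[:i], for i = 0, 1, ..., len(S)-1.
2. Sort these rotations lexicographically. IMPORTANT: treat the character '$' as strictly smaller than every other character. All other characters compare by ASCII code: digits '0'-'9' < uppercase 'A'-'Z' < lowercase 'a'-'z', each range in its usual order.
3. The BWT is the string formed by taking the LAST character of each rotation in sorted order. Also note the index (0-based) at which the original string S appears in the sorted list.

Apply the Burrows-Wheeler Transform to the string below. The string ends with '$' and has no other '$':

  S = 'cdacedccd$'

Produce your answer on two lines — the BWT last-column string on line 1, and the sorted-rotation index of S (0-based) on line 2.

All 10 rotations (rotation i = S[i:]+S[:i]):
  rot[0] = cdacedccd$
  rot[1] = dacedccd$c
  rot[2] = acedccd$cd
  rot[3] = cedccd$cda
  rot[4] = edccd$cdac
  rot[5] = dccd$cdace
  rot[6] = ccd$cdaced
  rot[7] = cd$cdacedc
  rot[8] = d$cdacedcc
  rot[9] = $cdacedccd
Sorted (with $ < everything):
  sorted[0] = $cdacedccd  (last char: 'd')
  sorted[1] = acedccd$cd  (last char: 'd')
  sorted[2] = ccd$cdaced  (last char: 'd')
  sorted[3] = cd$cdacedc  (last char: 'c')
  sorted[4] = cdacedccd$  (last char: '$')
  sorted[5] = cedccd$cda  (last char: 'a')
  sorted[6] = d$cdacedcc  (last char: 'c')
  sorted[7] = dacedccd$c  (last char: 'c')
  sorted[8] = dccd$cdace  (last char: 'e')
  sorted[9] = edccd$cdac  (last char: 'c')
Last column: dddc$accec
Original string S is at sorted index 4

Answer: dddc$accec
4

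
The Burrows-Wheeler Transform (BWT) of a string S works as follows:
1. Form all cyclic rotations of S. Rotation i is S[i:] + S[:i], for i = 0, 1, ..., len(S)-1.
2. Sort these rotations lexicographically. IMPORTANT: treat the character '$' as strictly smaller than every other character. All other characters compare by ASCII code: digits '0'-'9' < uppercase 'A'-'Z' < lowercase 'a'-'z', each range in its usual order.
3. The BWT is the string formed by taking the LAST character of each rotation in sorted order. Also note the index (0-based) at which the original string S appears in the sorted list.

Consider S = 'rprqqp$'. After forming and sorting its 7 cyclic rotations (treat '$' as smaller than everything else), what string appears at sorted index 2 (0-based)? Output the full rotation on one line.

Answer: prqqp$r

Derivation:
All 7 rotations (rotation i = S[i:]+S[:i]):
  rot[0] = rprqqp$
  rot[1] = prqqp$r
  rot[2] = rqqp$rp
  rot[3] = qqp$rpr
  rot[4] = qp$rprq
  rot[5] = p$rprqq
  rot[6] = $rprqqp
Sorted (with $ < everything):
  sorted[0] = $rprqqp
  sorted[1] = p$rprqq
  sorted[2] = prqqp$r
  sorted[3] = qp$rprq
  sorted[4] = qqp$rpr
  sorted[5] = rprqqp$
  sorted[6] = rqqp$rp
sorted[2] = prqqp$r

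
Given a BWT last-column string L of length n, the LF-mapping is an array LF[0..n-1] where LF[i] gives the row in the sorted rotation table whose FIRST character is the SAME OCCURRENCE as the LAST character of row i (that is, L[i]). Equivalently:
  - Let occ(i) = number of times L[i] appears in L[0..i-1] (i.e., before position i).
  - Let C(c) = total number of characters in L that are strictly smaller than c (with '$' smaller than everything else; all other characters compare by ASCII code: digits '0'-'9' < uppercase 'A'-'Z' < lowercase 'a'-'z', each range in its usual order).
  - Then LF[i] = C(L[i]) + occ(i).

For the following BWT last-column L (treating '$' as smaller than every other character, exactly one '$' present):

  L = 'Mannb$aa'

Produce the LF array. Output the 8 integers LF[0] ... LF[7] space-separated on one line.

Answer: 1 2 6 7 5 0 3 4

Derivation:
Char counts: '$':1, 'M':1, 'a':3, 'b':1, 'n':2
C (first-col start): C('$')=0, C('M')=1, C('a')=2, C('b')=5, C('n')=6
L[0]='M': occ=0, LF[0]=C('M')+0=1+0=1
L[1]='a': occ=0, LF[1]=C('a')+0=2+0=2
L[2]='n': occ=0, LF[2]=C('n')+0=6+0=6
L[3]='n': occ=1, LF[3]=C('n')+1=6+1=7
L[4]='b': occ=0, LF[4]=C('b')+0=5+0=5
L[5]='$': occ=0, LF[5]=C('$')+0=0+0=0
L[6]='a': occ=1, LF[6]=C('a')+1=2+1=3
L[7]='a': occ=2, LF[7]=C('a')+2=2+2=4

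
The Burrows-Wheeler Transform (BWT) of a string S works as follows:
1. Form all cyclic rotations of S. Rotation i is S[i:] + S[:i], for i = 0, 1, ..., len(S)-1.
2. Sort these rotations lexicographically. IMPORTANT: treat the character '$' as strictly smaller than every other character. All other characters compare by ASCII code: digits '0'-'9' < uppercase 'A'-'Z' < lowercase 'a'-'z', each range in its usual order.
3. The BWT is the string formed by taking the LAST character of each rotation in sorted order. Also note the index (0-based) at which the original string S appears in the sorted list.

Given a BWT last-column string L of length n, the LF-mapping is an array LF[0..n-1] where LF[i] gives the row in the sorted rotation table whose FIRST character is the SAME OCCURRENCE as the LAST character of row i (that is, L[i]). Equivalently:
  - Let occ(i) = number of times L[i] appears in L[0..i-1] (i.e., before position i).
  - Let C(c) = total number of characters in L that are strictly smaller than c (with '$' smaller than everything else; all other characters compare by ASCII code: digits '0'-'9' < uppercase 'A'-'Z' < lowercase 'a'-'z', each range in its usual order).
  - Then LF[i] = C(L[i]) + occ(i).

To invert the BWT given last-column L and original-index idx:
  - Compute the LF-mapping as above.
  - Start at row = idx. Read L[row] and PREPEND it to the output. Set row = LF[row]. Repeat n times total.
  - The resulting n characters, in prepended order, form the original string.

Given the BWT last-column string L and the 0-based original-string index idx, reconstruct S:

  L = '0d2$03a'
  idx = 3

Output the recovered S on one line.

Answer: 203ad0$

Derivation:
LF mapping: 1 6 3 0 2 4 5
Walk LF starting at row 3, prepending L[row]:
  step 1: row=3, L[3]='$', prepend. Next row=LF[3]=0
  step 2: row=0, L[0]='0', prepend. Next row=LF[0]=1
  step 3: row=1, L[1]='d', prepend. Next row=LF[1]=6
  step 4: row=6, L[6]='a', prepend. Next row=LF[6]=5
  step 5: row=5, L[5]='3', prepend. Next row=LF[5]=4
  step 6: row=4, L[4]='0', prepend. Next row=LF[4]=2
  step 7: row=2, L[2]='2', prepend. Next row=LF[2]=3
Reversed output: 203ad0$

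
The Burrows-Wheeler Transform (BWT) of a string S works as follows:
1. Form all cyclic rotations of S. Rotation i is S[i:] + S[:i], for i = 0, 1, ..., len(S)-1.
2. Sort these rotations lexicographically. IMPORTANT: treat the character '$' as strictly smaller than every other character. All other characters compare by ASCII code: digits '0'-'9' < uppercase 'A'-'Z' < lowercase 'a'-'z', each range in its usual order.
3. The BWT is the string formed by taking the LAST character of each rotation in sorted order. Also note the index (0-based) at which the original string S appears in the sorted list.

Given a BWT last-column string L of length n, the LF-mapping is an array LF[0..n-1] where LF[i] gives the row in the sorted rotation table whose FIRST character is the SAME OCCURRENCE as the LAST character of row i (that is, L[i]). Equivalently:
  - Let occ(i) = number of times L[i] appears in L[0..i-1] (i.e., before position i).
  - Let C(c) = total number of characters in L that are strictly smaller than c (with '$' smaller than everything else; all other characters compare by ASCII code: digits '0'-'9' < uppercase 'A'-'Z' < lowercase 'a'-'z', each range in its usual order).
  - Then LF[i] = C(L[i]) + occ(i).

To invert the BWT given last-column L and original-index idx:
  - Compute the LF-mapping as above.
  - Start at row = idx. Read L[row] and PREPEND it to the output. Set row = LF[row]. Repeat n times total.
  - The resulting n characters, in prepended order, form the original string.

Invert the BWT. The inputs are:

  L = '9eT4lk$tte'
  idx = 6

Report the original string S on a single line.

Answer: kettle4T9$

Derivation:
LF mapping: 2 4 3 1 7 6 0 8 9 5
Walk LF starting at row 6, prepending L[row]:
  step 1: row=6, L[6]='$', prepend. Next row=LF[6]=0
  step 2: row=0, L[0]='9', prepend. Next row=LF[0]=2
  step 3: row=2, L[2]='T', prepend. Next row=LF[2]=3
  step 4: row=3, L[3]='4', prepend. Next row=LF[3]=1
  step 5: row=1, L[1]='e', prepend. Next row=LF[1]=4
  step 6: row=4, L[4]='l', prepend. Next row=LF[4]=7
  step 7: row=7, L[7]='t', prepend. Next row=LF[7]=8
  step 8: row=8, L[8]='t', prepend. Next row=LF[8]=9
  step 9: row=9, L[9]='e', prepend. Next row=LF[9]=5
  step 10: row=5, L[5]='k', prepend. Next row=LF[5]=6
Reversed output: kettle4T9$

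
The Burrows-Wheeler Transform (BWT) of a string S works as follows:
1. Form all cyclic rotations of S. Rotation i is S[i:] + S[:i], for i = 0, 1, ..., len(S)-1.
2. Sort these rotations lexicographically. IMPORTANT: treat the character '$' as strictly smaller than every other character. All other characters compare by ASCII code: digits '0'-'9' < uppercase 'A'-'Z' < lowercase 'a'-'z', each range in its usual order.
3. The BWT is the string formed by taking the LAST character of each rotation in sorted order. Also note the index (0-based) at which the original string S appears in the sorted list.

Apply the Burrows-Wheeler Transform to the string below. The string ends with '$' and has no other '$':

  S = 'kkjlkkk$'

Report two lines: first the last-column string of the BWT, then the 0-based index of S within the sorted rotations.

All 8 rotations (rotation i = S[i:]+S[:i]):
  rot[0] = kkjlkkk$
  rot[1] = kjlkkk$k
  rot[2] = jlkkk$kk
  rot[3] = lkkk$kkj
  rot[4] = kkk$kkjl
  rot[5] = kk$kkjlk
  rot[6] = k$kkjlkk
  rot[7] = $kkjlkkk
Sorted (with $ < everything):
  sorted[0] = $kkjlkkk  (last char: 'k')
  sorted[1] = jlkkk$kk  (last char: 'k')
  sorted[2] = k$kkjlkk  (last char: 'k')
  sorted[3] = kjlkkk$k  (last char: 'k')
  sorted[4] = kk$kkjlk  (last char: 'k')
  sorted[5] = kkjlkkk$  (last char: '$')
  sorted[6] = kkk$kkjl  (last char: 'l')
  sorted[7] = lkkk$kkj  (last char: 'j')
Last column: kkkkk$lj
Original string S is at sorted index 5

Answer: kkkkk$lj
5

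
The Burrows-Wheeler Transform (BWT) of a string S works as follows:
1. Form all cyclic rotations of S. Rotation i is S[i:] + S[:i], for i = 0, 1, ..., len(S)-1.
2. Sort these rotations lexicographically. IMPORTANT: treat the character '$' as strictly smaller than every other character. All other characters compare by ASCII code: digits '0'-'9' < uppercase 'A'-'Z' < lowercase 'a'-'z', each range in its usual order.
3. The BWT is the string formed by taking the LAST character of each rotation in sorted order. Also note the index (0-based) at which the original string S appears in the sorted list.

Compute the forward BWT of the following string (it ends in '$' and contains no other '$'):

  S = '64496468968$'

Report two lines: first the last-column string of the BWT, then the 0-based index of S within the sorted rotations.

Answer: 8664$9946648
4

Derivation:
All 12 rotations (rotation i = S[i:]+S[:i]):
  rot[0] = 64496468968$
  rot[1] = 4496468968$6
  rot[2] = 496468968$64
  rot[3] = 96468968$644
  rot[4] = 6468968$6449
  rot[5] = 468968$64496
  rot[6] = 68968$644964
  rot[7] = 8968$6449646
  rot[8] = 968$64496468
  rot[9] = 68$644964689
  rot[10] = 8$6449646896
  rot[11] = $64496468968
Sorted (with $ < everything):
  sorted[0] = $64496468968  (last char: '8')
  sorted[1] = 4496468968$6  (last char: '6')
  sorted[2] = 468968$64496  (last char: '6')
  sorted[3] = 496468968$64  (last char: '4')
  sorted[4] = 64496468968$  (last char: '$')
  sorted[5] = 6468968$6449  (last char: '9')
  sorted[6] = 68$644964689  (last char: '9')
  sorted[7] = 68968$644964  (last char: '4')
  sorted[8] = 8$6449646896  (last char: '6')
  sorted[9] = 8968$6449646  (last char: '6')
  sorted[10] = 96468968$644  (last char: '4')
  sorted[11] = 968$64496468  (last char: '8')
Last column: 8664$9946648
Original string S is at sorted index 4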